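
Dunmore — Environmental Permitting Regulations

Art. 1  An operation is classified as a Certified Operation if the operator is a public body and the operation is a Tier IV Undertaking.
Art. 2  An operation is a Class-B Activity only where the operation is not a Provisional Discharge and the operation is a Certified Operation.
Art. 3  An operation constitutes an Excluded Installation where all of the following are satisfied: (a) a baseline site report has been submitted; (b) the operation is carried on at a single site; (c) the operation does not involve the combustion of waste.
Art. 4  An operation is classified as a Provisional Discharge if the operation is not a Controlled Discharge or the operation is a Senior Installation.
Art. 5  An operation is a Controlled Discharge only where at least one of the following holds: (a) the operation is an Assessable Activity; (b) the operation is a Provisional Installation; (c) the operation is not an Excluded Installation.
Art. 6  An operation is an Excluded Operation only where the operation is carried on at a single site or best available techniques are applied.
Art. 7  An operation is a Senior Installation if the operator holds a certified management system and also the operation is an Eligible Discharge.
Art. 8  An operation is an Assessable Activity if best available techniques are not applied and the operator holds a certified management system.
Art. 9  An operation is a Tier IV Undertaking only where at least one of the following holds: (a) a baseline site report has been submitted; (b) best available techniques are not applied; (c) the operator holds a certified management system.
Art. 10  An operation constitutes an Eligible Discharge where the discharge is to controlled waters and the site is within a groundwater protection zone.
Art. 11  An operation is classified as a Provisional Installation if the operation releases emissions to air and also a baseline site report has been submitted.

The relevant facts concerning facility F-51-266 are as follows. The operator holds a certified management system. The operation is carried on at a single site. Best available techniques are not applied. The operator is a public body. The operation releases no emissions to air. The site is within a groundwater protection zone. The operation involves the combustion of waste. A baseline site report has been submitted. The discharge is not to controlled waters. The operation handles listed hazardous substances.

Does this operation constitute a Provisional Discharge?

article 8 — Assessable Activity: [best available techniques are not applied? yes] AND [the operator holds a certified management system? yes] → satisfied.
article 11 — Provisional Installation: [the operation releases emissions to air? no] AND [a baseline site report has been submitted? yes] → not satisfied.
article 3 — Excluded Installation: [a baseline site report has been submitted? yes] AND [the operation is carried on at a single site? yes] AND [the operation does not involve the combustion of waste? no] → not satisfied.
article 5 — Controlled Discharge: [Assessable Activity (article 8)? yes] OR [Provisional Installation (article 11)? no] OR [not an Excluded Installation (article 3)? yes] → satisfied.
article 10 — Eligible Discharge: [the discharge is to controlled waters? no] AND [the site is within a groundwater protection zone? yes] → not satisfied.
article 7 — Senior Installation: [the operator holds a certified management system? yes] AND [Eligible Discharge (article 10)? no] → not satisfied.
article 4 — Provisional Discharge: [not a Controlled Discharge (article 5)? no] OR [Senior Installation (article 7)? no] → not satisfied.

No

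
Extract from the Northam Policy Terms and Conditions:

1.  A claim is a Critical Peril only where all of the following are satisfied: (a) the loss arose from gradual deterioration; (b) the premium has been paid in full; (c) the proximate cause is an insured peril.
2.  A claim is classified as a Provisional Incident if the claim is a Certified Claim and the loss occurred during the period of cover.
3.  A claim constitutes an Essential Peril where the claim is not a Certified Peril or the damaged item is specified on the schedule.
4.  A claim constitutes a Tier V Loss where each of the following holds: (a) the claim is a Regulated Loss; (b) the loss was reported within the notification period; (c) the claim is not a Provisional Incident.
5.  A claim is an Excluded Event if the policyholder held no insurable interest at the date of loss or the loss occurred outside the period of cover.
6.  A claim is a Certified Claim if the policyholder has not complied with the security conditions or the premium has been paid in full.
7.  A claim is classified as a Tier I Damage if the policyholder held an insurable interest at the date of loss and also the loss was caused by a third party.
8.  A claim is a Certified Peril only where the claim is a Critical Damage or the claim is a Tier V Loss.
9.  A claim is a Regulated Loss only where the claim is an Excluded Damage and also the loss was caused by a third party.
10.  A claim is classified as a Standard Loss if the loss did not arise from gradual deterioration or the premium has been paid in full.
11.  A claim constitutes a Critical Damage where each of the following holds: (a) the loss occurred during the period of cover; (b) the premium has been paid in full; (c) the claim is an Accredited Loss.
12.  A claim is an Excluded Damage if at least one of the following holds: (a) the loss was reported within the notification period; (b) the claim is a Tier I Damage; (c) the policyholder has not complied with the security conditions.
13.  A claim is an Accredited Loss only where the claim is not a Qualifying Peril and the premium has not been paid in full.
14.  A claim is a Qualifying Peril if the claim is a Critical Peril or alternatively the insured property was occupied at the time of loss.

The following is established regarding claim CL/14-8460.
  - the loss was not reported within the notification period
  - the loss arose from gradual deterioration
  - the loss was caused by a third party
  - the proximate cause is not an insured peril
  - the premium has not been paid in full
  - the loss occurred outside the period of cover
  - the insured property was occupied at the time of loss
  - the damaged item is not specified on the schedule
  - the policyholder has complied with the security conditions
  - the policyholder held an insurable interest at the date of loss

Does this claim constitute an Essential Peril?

Yes

paragraph 1 — Critical Peril: [the loss arose from gradual deterioration? yes] AND [the premium has been paid in full? no] AND [the proximate cause is an insured peril? no] → not satisfied.
paragraph 14 — Qualifying Peril: [Critical Peril (paragraph 1)? no] OR [the insured property was occupied at the time of loss? yes] → satisfied.
paragraph 13 — Accredited Loss: [not a Qualifying Peril (paragraph 14)? no] AND [the premium has not been paid in full? yes] → not satisfied.
paragraph 11 — Critical Damage: [the loss occurred during the period of cover? no] AND [the premium has been paid in full? no] AND [Accredited Loss (paragraph 13)? no] → not satisfied.
paragraph 7 — Tier I Damage: [the policyholder held an insurable interest at the date of loss? yes] AND [the loss was caused by a third party? yes] → satisfied.
paragraph 12 — Excluded Damage: [the loss was reported within the notification period? no] OR [Tier I Damage (paragraph 7)? yes] OR [the policyholder has not complied with the security conditions? no] → satisfied.
paragraph 9 — Regulated Loss: [Excluded Damage (paragraph 12)? yes] AND [the loss was caused by a third party? yes] → satisfied.
paragraph 6 — Certified Claim: [the policyholder has not complied with the security conditions? no] OR [the premium has been paid in full? no] → not satisfied.
paragraph 2 — Provisional Incident: [Certified Claim (paragraph 6)? no] AND [the loss occurred during the period of cover? no] → not satisfied.
paragraph 4 — Tier V Loss: [Regulated Loss (paragraph 9)? yes] AND [the loss was reported within the notification period? no] AND [not a Provisional Incident (paragraph 2)? yes] → not satisfied.
paragraph 8 — Certified Peril: [Critical Damage (paragraph 11)? no] OR [Tier V Loss (paragraph 4)? no] → not satisfied.
paragraph 3 — Essential Peril: [not a Certified Peril (paragraph 8)? yes] OR [the damaged item is specified on the schedule? no] → satisfied.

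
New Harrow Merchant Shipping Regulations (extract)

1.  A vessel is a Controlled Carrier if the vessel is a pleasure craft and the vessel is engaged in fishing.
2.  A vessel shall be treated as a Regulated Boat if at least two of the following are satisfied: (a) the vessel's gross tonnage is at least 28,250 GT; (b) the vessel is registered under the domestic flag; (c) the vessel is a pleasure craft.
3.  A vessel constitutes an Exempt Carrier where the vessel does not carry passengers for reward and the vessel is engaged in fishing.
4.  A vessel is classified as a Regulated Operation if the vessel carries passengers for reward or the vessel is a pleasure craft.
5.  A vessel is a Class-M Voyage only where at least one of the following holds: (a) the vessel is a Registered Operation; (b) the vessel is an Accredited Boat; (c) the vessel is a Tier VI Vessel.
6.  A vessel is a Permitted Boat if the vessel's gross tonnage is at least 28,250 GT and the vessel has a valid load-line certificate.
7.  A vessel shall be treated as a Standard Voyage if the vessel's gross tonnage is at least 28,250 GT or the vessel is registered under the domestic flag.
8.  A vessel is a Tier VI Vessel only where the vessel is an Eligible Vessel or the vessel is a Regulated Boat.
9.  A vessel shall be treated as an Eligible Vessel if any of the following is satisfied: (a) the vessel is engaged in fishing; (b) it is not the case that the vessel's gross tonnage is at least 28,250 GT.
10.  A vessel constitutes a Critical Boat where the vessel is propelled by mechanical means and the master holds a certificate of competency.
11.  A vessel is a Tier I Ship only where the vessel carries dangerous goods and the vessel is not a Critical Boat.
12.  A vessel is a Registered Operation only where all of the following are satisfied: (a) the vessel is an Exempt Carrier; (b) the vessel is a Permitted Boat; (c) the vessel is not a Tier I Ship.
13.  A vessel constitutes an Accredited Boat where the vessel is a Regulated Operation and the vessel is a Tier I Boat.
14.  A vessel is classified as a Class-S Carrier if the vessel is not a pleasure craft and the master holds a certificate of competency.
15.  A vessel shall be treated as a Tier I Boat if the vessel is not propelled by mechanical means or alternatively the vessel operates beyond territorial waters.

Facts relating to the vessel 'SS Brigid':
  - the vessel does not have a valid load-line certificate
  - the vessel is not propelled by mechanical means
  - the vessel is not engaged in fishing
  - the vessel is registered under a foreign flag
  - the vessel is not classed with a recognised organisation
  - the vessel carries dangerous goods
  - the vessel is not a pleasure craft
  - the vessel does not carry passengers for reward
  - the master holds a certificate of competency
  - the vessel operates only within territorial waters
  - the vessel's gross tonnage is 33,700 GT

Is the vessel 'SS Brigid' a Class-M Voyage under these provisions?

paragraph 3 — Exempt Carrier: [the vessel does not carry passengers for reward? yes] AND [the vessel is engaged in fishing? no] → not satisfied.
paragraph 6 — Permitted Boat: [vessel's gross tonnage: 33,700 GT ≥ 28,250 GT? yes] AND [the vessel has a valid load-line certificate? no] → not satisfied.
paragraph 10 — Critical Boat: [the vessel is propelled by mechanical means? no] AND [the master holds a certificate of competency? yes] → not satisfied.
paragraph 11 — Tier I Ship: [the vessel carries dangerous goods? yes] AND [not a Critical Boat (paragraph 10)? yes] → satisfied.
paragraph 12 — Registered Operation: [Exempt Carrier (paragraph 3)? no] AND [Permitted Boat (paragraph 6)? no] AND [not a Tier I Ship (paragraph 11)? no] → not satisfied.
paragraph 4 — Regulated Operation: [the vessel carries passengers for reward? no] OR [the vessel is a pleasure craft? no] → not satisfied.
paragraph 15 — Tier I Boat: [the vessel is not propelled by mechanical means? yes] OR [the vessel operates beyond territorial waters? no] → satisfied.
paragraph 13 — Accredited Boat: [Regulated Operation (paragraph 4)? no] AND [Tier I Boat (paragraph 15)? yes] → not satisfied.
paragraph 9 — Eligible Vessel: [the vessel is engaged in fishing? no] OR [vessel's gross tonnage: 33,700 GT ≥ 28,250 GT? yes, so negated condition no] → not satisfied.
paragraph 2 — Regulated Boat: vessel's gross tonnage: 33,700 GT ≥ 28,250 GT? yes; the vessel is registered under the domestic flag? no; the vessel is a pleasure craft? no — 1 of 3 hold (need ≥2) → not satisfied.
paragraph 8 — Tier VI Vessel: [Eligible Vessel (paragraph 9)? no] OR [Regulated Boat (paragraph 2)? no] → not satisfied.
paragraph 5 — Class-M Voyage: [Registered Operation (paragraph 12)? no] OR [Accredited Boat (paragraph 13)? no] OR [Tier VI Vessel (paragraph 8)? no] → not satisfied.

No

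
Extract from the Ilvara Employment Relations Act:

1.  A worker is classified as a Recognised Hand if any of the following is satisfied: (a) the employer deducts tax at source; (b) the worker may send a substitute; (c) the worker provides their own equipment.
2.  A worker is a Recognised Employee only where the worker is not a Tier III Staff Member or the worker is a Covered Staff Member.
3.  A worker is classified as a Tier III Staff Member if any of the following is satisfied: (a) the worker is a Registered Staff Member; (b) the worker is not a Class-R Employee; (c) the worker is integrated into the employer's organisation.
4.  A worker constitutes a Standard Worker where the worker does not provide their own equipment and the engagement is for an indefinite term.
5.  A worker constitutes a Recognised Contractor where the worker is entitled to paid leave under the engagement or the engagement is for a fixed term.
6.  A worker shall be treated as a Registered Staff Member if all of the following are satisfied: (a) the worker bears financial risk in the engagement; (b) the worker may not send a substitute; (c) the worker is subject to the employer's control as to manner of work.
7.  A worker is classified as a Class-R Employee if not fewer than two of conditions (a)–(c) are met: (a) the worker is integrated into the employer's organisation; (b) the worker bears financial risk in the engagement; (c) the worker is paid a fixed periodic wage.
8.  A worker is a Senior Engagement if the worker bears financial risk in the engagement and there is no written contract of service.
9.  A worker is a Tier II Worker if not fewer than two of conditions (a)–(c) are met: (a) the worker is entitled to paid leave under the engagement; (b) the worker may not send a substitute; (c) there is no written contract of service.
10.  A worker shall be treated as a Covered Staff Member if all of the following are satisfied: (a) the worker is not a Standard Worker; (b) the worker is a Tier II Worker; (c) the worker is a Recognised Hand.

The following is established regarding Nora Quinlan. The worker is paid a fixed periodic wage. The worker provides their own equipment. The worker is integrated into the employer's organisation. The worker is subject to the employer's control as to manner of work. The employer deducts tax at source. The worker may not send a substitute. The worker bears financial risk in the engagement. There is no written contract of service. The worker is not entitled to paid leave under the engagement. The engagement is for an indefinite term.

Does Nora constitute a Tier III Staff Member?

paragraph 6 — Registered Staff Member: [the worker bears financial risk in the engagement? yes] AND [the worker may not send a substitute? yes] AND [the worker is subject to the employer's control as to manner of work? yes] → satisfied.
paragraph 7 — Class-R Employee: the worker is integrated into the employer's organisation? yes; the worker bears financial risk in the engagement? yes; the worker is paid a fixed periodic wage? yes — 3 of 3 hold (need ≥2) → satisfied.
paragraph 3 — Tier III Staff Member: [Registered Staff Member (paragraph 6)? yes] OR [not a Class-R Employee (paragraph 7)? no] OR [the worker is integrated into the employer's organisation? yes] → satisfied.

Yes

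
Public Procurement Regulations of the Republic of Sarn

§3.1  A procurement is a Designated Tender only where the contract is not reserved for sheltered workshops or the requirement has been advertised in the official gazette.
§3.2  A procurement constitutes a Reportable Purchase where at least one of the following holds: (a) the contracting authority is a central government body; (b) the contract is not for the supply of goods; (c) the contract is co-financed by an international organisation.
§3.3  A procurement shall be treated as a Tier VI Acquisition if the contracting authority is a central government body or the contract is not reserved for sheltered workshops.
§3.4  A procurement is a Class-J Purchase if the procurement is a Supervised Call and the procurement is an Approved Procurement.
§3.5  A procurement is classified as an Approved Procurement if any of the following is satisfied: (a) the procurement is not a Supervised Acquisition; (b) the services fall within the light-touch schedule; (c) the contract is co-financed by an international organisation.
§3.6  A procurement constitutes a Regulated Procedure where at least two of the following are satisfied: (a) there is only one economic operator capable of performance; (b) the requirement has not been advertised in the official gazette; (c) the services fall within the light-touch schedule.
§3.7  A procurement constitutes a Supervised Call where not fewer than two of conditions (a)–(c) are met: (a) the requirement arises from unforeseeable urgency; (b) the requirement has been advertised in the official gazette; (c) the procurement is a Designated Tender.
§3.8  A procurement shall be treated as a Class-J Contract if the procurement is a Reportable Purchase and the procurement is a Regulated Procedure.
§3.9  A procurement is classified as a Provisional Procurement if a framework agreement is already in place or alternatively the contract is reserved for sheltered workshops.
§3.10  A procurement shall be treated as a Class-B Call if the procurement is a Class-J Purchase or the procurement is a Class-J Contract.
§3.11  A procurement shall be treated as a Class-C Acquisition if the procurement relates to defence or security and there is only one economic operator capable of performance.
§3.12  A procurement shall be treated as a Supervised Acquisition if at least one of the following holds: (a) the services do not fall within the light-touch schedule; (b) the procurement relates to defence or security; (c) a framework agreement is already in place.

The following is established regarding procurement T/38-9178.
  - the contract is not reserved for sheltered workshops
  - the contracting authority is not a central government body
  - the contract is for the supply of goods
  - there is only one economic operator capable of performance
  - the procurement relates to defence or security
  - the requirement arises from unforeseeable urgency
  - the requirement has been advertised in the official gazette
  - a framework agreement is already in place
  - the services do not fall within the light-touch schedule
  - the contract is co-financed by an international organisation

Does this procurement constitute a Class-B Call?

Yes

§3.1 — Designated Tender: [the contract is not reserved for sheltered workshops? yes] OR [the requirement has been advertised in the official gazette? yes] → satisfied.
§3.7 — Supervised Call: the requirement arises from unforeseeable urgency? yes; the requirement has been advertised in the official gazette? yes; Designated Tender (§3.1)? yes — 3 of 3 hold (need ≥2) → satisfied.
§3.12 — Supervised Acquisition: [the services do not fall within the light-touch schedule? yes] OR [the procurement relates to defence or security? yes] OR [a framework agreement is already in place? yes] → satisfied.
§3.5 — Approved Procurement: [not a Supervised Acquisition (§3.12)? no] OR [the services fall within the light-touch schedule? no] OR [the contract is co-financed by an international organisation? yes] → satisfied.
§3.4 — Class-J Purchase: [Supervised Call (§3.7)? yes] AND [Approved Procurement (§3.5)? yes] → satisfied.
§3.2 — Reportable Purchase: [the contracting authority is a central government body? no] OR [the contract is not for the supply of goods? no] OR [the contract is co-financed by an international organisation? yes] → satisfied.
§3.6 — Regulated Procedure: there is only one economic operator capable of performance? yes; the requirement has not been advertised in the official gazette? no; the services fall within the light-touch schedule? no — 1 of 3 hold (need ≥2) → not satisfied.
§3.8 — Class-J Contract: [Reportable Purchase (§3.2)? yes] AND [Regulated Procedure (§3.6)? no] → not satisfied.
§3.10 — Class-B Call: [Class-J Purchase (§3.4)? yes] OR [Class-J Contract (§3.8)? no] → satisfied.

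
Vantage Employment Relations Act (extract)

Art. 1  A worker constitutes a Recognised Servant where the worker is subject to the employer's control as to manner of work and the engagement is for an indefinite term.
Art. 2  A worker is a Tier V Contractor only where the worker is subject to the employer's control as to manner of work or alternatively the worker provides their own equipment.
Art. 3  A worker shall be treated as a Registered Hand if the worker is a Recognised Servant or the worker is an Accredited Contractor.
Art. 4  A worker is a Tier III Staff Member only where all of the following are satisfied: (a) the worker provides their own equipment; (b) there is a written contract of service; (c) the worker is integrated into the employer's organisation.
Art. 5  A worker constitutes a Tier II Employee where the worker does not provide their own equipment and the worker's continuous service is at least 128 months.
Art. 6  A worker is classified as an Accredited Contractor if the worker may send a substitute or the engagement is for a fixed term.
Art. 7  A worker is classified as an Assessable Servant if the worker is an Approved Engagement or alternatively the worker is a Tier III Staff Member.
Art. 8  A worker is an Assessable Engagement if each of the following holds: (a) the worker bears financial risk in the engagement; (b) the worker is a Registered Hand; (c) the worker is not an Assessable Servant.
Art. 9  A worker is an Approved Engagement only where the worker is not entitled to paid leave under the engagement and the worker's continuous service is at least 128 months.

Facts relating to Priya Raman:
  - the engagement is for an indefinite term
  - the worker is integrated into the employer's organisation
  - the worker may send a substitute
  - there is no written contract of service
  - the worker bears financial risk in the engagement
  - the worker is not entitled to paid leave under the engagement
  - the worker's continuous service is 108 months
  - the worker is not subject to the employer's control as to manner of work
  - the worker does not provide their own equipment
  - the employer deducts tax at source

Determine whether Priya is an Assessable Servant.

No

article 9 — Approved Engagement: [the worker is not entitled to paid leave under the engagement? yes] AND [worker's continuous service: 108 months ≥ 128 months? no] → not satisfied.
article 4 — Tier III Staff Member: [the worker provides their own equipment? no] AND [there is a written contract of service? no] AND [the worker is integrated into the employer's organisation? yes] → not satisfied.
article 7 — Assessable Servant: [Approved Engagement (article 9)? no] OR [Tier III Staff Member (article 4)? no] → not satisfied.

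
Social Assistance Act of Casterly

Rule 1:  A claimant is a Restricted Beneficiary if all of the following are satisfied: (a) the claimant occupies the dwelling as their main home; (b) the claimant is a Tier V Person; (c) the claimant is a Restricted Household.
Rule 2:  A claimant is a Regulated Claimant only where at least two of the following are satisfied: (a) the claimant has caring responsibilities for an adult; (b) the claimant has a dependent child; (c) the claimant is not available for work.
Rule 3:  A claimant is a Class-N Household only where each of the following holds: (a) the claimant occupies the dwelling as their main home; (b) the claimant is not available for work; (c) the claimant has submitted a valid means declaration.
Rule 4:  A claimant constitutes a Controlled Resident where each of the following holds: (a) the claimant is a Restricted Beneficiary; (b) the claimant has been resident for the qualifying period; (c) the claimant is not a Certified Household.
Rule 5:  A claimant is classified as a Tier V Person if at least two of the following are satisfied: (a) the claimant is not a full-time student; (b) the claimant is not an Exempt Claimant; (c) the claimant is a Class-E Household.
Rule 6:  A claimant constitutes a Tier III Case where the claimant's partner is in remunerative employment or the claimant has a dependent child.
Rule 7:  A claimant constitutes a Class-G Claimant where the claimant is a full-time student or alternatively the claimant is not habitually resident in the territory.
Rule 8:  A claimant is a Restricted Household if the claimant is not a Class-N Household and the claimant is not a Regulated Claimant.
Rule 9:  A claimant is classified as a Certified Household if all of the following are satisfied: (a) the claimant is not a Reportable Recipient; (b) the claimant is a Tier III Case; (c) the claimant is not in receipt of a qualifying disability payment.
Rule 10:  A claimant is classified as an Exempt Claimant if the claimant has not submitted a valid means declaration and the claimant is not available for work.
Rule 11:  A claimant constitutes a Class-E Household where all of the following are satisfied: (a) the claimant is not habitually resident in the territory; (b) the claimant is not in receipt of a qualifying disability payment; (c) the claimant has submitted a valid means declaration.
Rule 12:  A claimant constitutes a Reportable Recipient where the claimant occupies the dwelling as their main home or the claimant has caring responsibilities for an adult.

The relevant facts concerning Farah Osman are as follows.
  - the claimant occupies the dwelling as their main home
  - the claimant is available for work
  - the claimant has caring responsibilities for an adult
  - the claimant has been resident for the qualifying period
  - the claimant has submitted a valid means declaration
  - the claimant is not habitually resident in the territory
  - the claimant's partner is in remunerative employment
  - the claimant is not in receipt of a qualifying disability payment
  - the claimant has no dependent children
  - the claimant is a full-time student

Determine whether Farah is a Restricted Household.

rule 3 — Class-N Household: [the claimant occupies the dwelling as their main home? yes] AND [the claimant is not available for work? no] AND [the claimant has submitted a valid means declaration? yes] → not satisfied.
rule 2 — Regulated Claimant: the claimant has caring responsibilities for an adult? yes; the claimant has a dependent child? no; the claimant is not available for work? no — 1 of 3 hold (need ≥2) → not satisfied.
rule 8 — Restricted Household: [not a Class-N Household (rule 3)? yes] AND [not a Regulated Claimant (rule 2)? yes] → satisfied.

Yes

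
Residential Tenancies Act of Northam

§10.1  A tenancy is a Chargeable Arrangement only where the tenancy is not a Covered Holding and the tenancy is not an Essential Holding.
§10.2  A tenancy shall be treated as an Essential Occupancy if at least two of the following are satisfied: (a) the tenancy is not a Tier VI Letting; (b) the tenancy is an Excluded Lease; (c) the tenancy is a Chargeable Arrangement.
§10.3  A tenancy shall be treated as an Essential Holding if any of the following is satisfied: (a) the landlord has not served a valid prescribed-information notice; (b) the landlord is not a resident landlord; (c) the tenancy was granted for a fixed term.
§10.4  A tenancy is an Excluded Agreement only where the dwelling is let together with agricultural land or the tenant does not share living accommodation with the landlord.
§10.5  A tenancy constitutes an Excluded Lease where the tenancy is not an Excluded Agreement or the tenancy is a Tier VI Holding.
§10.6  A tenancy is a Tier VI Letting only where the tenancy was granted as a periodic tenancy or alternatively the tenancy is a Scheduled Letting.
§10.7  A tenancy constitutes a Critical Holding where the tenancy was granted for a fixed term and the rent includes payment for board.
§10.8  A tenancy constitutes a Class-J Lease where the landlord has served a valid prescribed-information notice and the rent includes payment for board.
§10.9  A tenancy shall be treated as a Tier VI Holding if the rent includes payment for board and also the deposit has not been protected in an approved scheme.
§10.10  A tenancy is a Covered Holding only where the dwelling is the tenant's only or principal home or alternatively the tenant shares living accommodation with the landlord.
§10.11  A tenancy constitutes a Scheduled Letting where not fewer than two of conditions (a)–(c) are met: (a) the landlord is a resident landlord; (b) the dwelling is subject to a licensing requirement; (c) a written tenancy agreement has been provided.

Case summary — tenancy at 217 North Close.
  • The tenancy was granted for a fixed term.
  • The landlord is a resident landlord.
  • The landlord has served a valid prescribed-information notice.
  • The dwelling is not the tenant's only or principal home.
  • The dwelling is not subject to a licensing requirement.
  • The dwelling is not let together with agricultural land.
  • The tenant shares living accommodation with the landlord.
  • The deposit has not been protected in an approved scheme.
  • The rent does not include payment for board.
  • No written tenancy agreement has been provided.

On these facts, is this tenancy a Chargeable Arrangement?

No

§10.10 — Covered Holding: [the dwelling is the tenant's only or principal home? no] OR [the tenant shares living accommodation with the landlord? yes] → satisfied.
§10.3 — Essential Holding: [the landlord has not served a valid prescribed-information notice? no] OR [the landlord is not a resident landlord? no] OR [the tenancy was granted for a fixed term? yes] → satisfied.
§10.1 — Chargeable Arrangement: [not a Covered Holding (§10.10)? no] AND [not an Essential Holding (§10.3)? no] → not satisfied.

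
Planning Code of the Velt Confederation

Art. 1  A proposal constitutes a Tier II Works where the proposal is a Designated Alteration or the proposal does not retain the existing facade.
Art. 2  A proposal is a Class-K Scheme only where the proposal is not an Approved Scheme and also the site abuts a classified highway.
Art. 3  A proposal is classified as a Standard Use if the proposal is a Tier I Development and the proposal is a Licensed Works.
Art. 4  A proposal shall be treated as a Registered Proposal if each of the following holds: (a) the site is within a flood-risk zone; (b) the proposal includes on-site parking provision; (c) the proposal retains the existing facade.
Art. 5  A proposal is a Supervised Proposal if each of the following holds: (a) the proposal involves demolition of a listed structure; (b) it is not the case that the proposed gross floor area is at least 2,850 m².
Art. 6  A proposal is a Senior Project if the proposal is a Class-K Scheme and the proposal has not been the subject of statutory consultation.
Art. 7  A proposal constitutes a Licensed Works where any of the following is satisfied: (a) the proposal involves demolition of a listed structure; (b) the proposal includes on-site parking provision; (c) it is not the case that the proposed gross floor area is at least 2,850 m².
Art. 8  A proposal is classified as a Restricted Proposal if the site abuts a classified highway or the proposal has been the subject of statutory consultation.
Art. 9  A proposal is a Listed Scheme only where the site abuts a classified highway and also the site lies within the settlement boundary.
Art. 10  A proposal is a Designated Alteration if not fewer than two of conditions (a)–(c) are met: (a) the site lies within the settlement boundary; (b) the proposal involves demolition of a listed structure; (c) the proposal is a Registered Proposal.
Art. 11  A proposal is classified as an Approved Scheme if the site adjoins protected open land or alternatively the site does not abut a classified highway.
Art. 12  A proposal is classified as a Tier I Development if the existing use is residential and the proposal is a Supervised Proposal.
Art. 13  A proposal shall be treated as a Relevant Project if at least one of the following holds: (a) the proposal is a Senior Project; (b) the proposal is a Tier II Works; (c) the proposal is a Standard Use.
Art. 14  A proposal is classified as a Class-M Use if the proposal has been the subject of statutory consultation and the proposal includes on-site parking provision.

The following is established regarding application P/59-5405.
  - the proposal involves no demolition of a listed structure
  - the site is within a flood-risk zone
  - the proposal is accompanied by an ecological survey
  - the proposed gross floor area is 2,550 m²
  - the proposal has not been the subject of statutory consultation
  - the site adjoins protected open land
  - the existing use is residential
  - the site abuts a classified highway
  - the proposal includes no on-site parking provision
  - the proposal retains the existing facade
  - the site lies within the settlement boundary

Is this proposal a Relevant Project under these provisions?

No

article 11 — Approved Scheme: [the site adjoins protected open land? yes] OR [the site does not abut a classified highway? no] → satisfied.
article 2 — Class-K Scheme: [not an Approved Scheme (article 11)? no] AND [the site abuts a classified highway? yes] → not satisfied.
article 6 — Senior Project: [Class-K Scheme (article 2)? no] AND [the proposal has not been the subject of statutory consultation? yes] → not satisfied.
article 4 — Registered Proposal: [the site is within a flood-risk zone? yes] AND [the proposal includes on-site parking provision? no] AND [the proposal retains the existing facade? yes] → not satisfied.
article 10 — Designated Alteration: the site lies within the settlement boundary? yes; the proposal involves demolition of a listed structure? no; Registered Proposal (article 4)? no — 1 of 3 hold (need ≥2) → not satisfied.
article 1 — Tier II Works: [Designated Alteration (article 10)? no] OR [the proposal does not retain the existing facade? no] → not satisfied.
article 5 — Supervised Proposal: [the proposal involves demolition of a listed structure? no] AND [proposed gross floor area: 2,550 m² ≥ 2,850 m²? no, so negated condition yes] → not satisfied.
article 12 — Tier I Development: [the existing use is residential? yes] AND [Supervised Proposal (article 5)? no] → not satisfied.
article 7 — Licensed Works: [the proposal involves demolition of a listed structure? no] OR [the proposal includes on-site parking provision? no] OR [proposed gross floor area: 2,550 m² ≥ 2,850 m²? no, so negated condition yes] → satisfied.
article 3 — Standard Use: [Tier I Development (article 12)? no] AND [Licensed Works (article 7)? yes] → not satisfied.
article 13 — Relevant Project: [Senior Project (article 6)? no] OR [Tier II Works (article 1)? no] OR [Standard Use (article 3)? no] → not satisfied.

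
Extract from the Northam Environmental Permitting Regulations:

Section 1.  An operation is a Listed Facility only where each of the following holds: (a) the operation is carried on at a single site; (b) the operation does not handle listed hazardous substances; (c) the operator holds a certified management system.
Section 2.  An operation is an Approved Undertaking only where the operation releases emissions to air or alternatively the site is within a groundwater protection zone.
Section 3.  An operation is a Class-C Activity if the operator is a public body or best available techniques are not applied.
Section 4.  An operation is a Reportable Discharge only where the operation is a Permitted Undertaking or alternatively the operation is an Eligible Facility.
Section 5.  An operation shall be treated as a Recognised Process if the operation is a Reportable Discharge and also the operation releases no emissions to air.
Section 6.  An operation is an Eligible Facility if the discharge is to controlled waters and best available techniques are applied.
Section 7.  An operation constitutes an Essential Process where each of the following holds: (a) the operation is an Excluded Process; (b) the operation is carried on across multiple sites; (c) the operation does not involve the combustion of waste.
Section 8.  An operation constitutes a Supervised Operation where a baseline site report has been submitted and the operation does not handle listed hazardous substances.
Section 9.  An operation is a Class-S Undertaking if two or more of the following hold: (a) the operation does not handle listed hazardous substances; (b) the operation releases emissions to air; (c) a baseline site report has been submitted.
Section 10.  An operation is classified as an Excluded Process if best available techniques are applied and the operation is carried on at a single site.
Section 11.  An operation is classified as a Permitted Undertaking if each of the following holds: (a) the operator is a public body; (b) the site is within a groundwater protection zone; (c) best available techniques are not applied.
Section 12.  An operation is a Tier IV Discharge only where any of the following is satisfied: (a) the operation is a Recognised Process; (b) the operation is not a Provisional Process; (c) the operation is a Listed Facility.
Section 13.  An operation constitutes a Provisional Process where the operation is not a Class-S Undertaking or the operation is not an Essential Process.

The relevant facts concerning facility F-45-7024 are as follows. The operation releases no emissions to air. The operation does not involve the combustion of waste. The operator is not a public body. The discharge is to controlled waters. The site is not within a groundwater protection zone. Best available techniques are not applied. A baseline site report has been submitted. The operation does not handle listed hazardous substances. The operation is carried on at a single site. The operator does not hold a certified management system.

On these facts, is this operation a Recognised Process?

section 11 — Permitted Undertaking: [the operator is a public body? no] AND [the site is within a groundwater protection zone? no] AND [best available techniques are not applied? yes] → not satisfied.
section 6 — Eligible Facility: [the discharge is to controlled waters? yes] AND [best available techniques are applied? no] → not satisfied.
section 4 — Reportable Discharge: [Permitted Undertaking (section 11)? no] OR [Eligible Facility (section 6)? no] → not satisfied.
section 5 — Recognised Process: [Reportable Discharge (section 4)? no] AND [the operation releases no emissions to air? yes] → not satisfied.

No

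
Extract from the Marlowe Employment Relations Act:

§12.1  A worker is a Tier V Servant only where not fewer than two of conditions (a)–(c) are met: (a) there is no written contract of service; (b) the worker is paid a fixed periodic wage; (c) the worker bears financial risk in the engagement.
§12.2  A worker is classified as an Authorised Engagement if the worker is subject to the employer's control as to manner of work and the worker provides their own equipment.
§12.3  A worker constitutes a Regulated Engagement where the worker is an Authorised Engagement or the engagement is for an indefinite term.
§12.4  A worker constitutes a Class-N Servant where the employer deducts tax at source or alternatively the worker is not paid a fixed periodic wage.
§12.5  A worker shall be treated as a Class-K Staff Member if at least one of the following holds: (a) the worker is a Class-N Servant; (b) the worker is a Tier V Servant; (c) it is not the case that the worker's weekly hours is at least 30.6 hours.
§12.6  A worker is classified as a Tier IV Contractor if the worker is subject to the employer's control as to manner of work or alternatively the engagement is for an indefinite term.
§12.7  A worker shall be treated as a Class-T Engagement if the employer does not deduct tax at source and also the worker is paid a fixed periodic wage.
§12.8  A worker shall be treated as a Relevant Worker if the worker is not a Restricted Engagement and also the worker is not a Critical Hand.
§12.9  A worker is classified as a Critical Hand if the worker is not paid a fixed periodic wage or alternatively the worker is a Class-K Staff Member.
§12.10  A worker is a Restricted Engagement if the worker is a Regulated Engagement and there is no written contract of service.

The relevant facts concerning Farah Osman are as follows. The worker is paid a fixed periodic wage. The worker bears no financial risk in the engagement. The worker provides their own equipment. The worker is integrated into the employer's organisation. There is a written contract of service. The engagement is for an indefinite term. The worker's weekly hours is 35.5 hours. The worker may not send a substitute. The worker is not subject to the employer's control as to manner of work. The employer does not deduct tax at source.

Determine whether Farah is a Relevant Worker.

Yes

§12.2 — Authorised Engagement: [the worker is subject to the employer's control as to manner of work? no] AND [the worker provides their own equipment? yes] → not satisfied.
§12.3 — Regulated Engagement: [Authorised Engagement (§12.2)? no] OR [the engagement is for an indefinite term? yes] → satisfied.
§12.10 — Restricted Engagement: [Regulated Engagement (§12.3)? yes] AND [there is no written contract of service? no] → not satisfied.
§12.4 — Class-N Servant: [the employer deducts tax at source? no] OR [the worker is not paid a fixed periodic wage? no] → not satisfied.
§12.1 — Tier V Servant: there is no written contract of service? no; the worker is paid a fixed periodic wage? yes; the worker bears financial risk in the engagement? no — 1 of 3 hold (need ≥2) → not satisfied.
§12.5 — Class-K Staff Member: [Class-N Servant (§12.4)? no] OR [Tier V Servant (§12.1)? no] OR [worker's weekly hours: 35.5 hours ≥ 30.6 hours? yes, so negated condition no] → not satisfied.
§12.9 — Critical Hand: [the worker is not paid a fixed periodic wage? no] OR [Class-K Staff Member (§12.5)? no] → not satisfied.
§12.8 — Relevant Worker: [not a Restricted Engagement (§12.10)? yes] AND [not a Critical Hand (§12.9)? yes] → satisfied.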